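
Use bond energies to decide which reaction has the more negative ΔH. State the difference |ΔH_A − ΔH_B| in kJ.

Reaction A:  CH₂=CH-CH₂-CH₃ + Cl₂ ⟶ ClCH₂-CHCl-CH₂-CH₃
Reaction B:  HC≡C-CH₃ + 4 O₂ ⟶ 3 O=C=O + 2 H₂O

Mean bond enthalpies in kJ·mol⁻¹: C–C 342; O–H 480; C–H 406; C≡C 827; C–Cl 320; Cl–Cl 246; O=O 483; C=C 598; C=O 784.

Reaction B, by 1761 kJ

Reaction A:
  Bonds broken (reactants):
    C–C: 2 × 342 = 684
    C–H: 8 × 406 = 3248
    C=C: 1 × 598 = 598
    Cl–Cl: 1 × 246 = 246
    Σ(broken) = 4776 kJ
  Bonds formed (products):
    C–C: 3 × 342 = 1026
    C–Cl: 2 × 320 = 640
    C–H: 8 × 406 = 3248
    Σ(formed) = 4914 kJ
  ΔH_A = 4776 − 4914 = −138 kJ
Reaction B:
  Bonds broken (reactants):
    C≡C: 1 × 827 = 827
    C–C: 1 × 342 = 342
    C–H: 4 × 406 = 1624
    O=O: 4 × 483 = 1932
    Σ(broken) = 4725 kJ
  Bonds formed (products):
    C=O: 6 × 784 = 4704
    O–H: 4 × 480 = 1920
    Σ(formed) = 6624 kJ
  ΔH_B = 4725 − 6624 = −1899 kJ
ΔH_A − ΔH_B = +1761 kJ, so reaction B has the more negative ΔH; |ΔH_A − ΔH_B| = 1761 kJ.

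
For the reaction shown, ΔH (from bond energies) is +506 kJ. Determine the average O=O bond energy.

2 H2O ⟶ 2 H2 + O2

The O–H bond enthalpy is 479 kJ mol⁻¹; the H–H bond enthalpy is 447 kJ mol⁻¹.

Let D be the O=O bond energy.
Σ(broken) = 4×479 = 1916
Σ(formed) = 2×447 + 1×D = 894 + D
ΔH = Σ(broken) − Σ(formed) = (1916) − (894 + D) = +1022 − D
Setting this equal to +506 kJ gives D = 516 kJ/mol.

D(O=O) ≈ 516 kJ/mol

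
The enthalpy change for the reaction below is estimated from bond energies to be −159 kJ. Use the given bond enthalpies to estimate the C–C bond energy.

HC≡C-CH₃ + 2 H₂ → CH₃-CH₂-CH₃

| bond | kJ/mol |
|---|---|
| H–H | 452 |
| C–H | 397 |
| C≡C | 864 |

Let D be the C–C bond energy.
Σ(broken) = 1×864 + 1×D + 4×397 + 2×452 = 3356 + D
Σ(formed) = 2×D + 8×397 = 3176 + 2D
ΔH = Σ(broken) − Σ(formed) = (3356 + D) − (3176 + 2D) = +180 − D
Setting this equal to −159 kJ gives D = 339 kJ/mol.

D(C–C) ≈ 339 kJ/mol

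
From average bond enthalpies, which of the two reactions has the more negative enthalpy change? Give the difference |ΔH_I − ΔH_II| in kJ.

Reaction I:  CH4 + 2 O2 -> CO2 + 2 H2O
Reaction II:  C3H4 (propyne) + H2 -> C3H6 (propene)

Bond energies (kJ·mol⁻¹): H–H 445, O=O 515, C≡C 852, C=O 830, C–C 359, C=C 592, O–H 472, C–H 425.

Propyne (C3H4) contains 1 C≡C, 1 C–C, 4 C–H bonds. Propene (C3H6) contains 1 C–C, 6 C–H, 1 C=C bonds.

Reaction I:
  Bonds broken (reactants):
    C–H: 4 × 425 = 1700
    O=O: 2 × 515 = 1030
    Σ(broken) = 2730 kJ
  Bonds formed (products):
    C=O: 2 × 830 = 1660
    O–H: 4 × 472 = 1888
    Σ(formed) = 3548 kJ
  ΔH_I = 2730 − 3548 = −818 kJ
Reaction II:
  Bonds broken (reactants):
    C≡C: 1 × 852 = 852
    C–C: 1 × 359 = 359
    C–H: 4 × 425 = 1700
    H–H: 1 × 445 = 445
    Σ(broken) = 3356 kJ
  Bonds formed (products):
    C–C: 1 × 359 = 359
    C–H: 6 × 425 = 2550
    C=C: 1 × 592 = 592
    Σ(formed) = 3501 kJ
  ΔH_II = 3356 − 3501 = −145 kJ
ΔH_I − ΔH_II = −673 kJ, so reaction I has the more negative ΔH; |ΔH_I − ΔH_II| = 673 kJ.

Reaction I, by 673 kJ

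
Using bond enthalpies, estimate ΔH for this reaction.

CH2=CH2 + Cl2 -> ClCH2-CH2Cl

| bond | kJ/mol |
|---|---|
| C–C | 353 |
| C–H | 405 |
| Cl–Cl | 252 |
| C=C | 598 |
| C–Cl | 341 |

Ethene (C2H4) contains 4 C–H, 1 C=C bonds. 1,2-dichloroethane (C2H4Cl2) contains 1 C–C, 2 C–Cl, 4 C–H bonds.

Bonds broken (reactants):
  C–H: 4 × 405 = 1620
  C=C: 1 × 598 = 598
  Cl–Cl: 1 × 252 = 252
  Σ(broken) = 2470 kJ
Bonds formed (products):
  C–C: 1 × 353 = 353
  C–Cl: 2 × 341 = 682
  C–H: 4 × 405 = 1620
  Σ(formed) = 2655 kJ
ΔH = Σ(broken) − Σ(formed) = 2470 − 2655 = −185 kJ

ΔH ≈ −185 kJ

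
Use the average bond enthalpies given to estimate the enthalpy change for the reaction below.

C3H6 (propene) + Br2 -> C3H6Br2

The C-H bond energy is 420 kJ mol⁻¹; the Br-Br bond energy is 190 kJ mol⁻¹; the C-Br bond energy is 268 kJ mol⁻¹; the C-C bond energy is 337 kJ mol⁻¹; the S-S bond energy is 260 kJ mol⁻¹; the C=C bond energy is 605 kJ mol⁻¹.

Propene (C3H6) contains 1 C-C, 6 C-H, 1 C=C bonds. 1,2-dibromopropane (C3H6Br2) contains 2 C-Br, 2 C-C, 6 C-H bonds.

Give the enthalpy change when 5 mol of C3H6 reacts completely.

ΔH = −390 kJ

Bonds broken (reactants):
  Br-Br: 1 × 190 = 190
  C-C: 1 × 337 = 337
  C-H: 6 × 420 = 2520
  C=C: 1 × 605 = 605
  Σ(broken) = 3652 kJ
Bonds formed (products):
  C-Br: 2 × 268 = 536
  C-C: 2 × 337 = 674
  C-H: 6 × 420 = 2520
  Σ(formed) = 3730 kJ
ΔH = Σ(broken) − Σ(formed) = 3652 − 3730 = −78 kJ
For 5× the reaction as written: 5 × (−78) = −390 kJ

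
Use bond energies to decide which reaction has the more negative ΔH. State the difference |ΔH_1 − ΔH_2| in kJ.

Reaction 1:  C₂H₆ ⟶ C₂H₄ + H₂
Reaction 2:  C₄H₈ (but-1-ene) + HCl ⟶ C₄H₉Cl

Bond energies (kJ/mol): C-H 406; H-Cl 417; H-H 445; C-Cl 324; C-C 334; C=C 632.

Reaction 2, by 84 kJ

Reaction 1:
  Bonds broken (reactants):
    C-C: 1 × 334 = 334
    C-H: 6 × 406 = 2436
    Σ(broken) = 2770 kJ
  Bonds formed (products):
    C-H: 4 × 406 = 1624
    C=C: 1 × 632 = 632
    H-H: 1 × 445 = 445
    Σ(formed) = 2701 kJ
  ΔH_1 = 2770 − 2701 = +69 kJ
Reaction 2:
  Bonds broken (reactants):
    C-C: 2 × 334 = 668
    C-H: 8 × 406 = 3248
    C=C: 1 × 632 = 632
    H-Cl: 1 × 417 = 417
    Σ(broken) = 4965 kJ
  Bonds formed (products):
    C-C: 3 × 334 = 1002
    C-Cl: 1 × 324 = 324
    C-H: 9 × 406 = 3654
    Σ(formed) = 4980 kJ
  ΔH_2 = 4965 − 4980 = −15 kJ
ΔH_1 − ΔH_2 = +84 kJ, so reaction 2 has the more negative ΔH; |ΔH_1 − ΔH_2| = 84 kJ.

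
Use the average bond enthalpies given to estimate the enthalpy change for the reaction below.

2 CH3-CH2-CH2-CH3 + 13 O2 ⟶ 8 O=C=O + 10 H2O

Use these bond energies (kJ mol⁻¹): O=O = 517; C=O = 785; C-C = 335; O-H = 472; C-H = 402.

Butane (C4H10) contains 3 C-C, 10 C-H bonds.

ΔH ≈ −5229 kJ

Bonds broken (reactants):
  C-C: 6 × 335 = 2010
  C-H: 20 × 402 = 8040
  O=O: 13 × 517 = 6721
  Σ(broken) = 16771 kJ
Bonds formed (products):
  C=O: 16 × 785 = 12560
  O-H: 20 × 472 = 9440
  Σ(formed) = 22000 kJ
ΔH = Σ(broken) − Σ(formed) = 16771 − 22000 = −5229 kJ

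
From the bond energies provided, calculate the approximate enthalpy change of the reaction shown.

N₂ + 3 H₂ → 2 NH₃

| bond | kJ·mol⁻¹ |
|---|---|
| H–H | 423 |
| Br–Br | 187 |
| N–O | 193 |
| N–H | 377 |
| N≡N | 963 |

Bonds broken (reactants):
  H–H: 3 × 423 = 1269
  N≡N: 1 × 963 = 963
  Σ(broken) = 2232 kJ
Bonds formed (products):
  N–H: 6 × 377 = 2262
  Σ(formed) = 2262 kJ
ΔH = Σ(broken) − Σ(formed) = 2232 − 2262 = −30 kJ

ΔH ≈ −30 kJ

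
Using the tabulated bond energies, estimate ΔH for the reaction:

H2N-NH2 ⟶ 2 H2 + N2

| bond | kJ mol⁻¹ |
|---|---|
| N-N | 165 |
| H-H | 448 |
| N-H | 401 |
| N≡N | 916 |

ΔH ≈ −43 kJ

Bonds broken (reactants):
  N-H: 4 × 401 = 1604
  N-N: 1 × 165 = 165
  Σ(broken) = 1769 kJ
Bonds formed (products):
  H-H: 2 × 448 = 896
  N≡N: 1 × 916 = 916
  Σ(formed) = 1812 kJ
ΔH = Σ(broken) − Σ(formed) = 1769 − 1812 = −43 kJ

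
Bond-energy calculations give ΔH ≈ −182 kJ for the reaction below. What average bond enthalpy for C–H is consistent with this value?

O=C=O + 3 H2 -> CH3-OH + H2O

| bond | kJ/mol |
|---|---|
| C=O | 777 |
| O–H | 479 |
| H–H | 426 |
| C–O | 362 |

Let D be the C–H bond energy.
Σ(broken) = 2×777 + 3×426 = 2832
Σ(formed) = 3×D + 1×362 + 3×479 = 1799 + 3D
ΔH = Σ(broken) − Σ(formed) = (2832) − (1799 + 3D) = +1033 − 3D
Setting this equal to −182 kJ gives 3D = 1215, so D = 405 kJ/mol.

D(C–H) ≈ 405 kJ/mol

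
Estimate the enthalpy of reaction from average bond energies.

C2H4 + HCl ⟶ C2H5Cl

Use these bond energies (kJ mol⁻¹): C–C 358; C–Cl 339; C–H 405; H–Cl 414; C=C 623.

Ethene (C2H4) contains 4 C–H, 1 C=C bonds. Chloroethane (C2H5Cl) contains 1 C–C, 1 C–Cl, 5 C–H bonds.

Bonds broken (reactants):
  C–H: 4 × 405 = 1620
  C=C: 1 × 623 = 623
  H–Cl: 1 × 414 = 414
  Σ(broken) = 2657 kJ
Bonds formed (products):
  C–C: 1 × 358 = 358
  C–Cl: 1 × 339 = 339
  C–H: 5 × 405 = 2025
  Σ(formed) = 2722 kJ
ΔH = Σ(broken) − Σ(formed) = 2657 − 2722 = −65 kJ

ΔH ≈ −65 kJ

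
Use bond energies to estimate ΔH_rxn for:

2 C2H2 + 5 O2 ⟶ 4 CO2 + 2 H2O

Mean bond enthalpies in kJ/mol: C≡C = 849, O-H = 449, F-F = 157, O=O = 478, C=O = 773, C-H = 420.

ΔH ≈ −2212 kJ

Bonds broken (reactants):
  C≡C: 2 × 849 = 1698
  C-H: 4 × 420 = 1680
  O=O: 5 × 478 = 2390
  Σ(broken) = 5768 kJ
Bonds formed (products):
  C=O: 8 × 773 = 6184
  O-H: 4 × 449 = 1796
  Σ(formed) = 7980 kJ
ΔH = Σ(broken) − Σ(formed) = 5768 − 7980 = −2212 kJ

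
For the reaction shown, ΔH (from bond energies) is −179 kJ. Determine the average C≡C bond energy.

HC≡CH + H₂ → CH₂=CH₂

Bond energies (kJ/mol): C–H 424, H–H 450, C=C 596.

Let D be the C≡C bond energy.
Σ(broken) = 1×D + 2×424 + 1×450 = 1298 + D
Σ(formed) = 4×424 + 1×596 = 2292
ΔH = Σ(broken) − Σ(formed) = (1298 + D) − (2292) = −994 + D
Setting this equal to −179 kJ gives D = 815 kJ/mol.

D(C≡C) ≈ 815 kJ/mol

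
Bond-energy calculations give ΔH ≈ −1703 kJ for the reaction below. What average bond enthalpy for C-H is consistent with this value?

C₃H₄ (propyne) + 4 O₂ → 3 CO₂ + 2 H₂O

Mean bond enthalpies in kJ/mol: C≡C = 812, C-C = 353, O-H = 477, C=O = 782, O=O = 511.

D(C-H) ≈ 422 kJ/mol

Let D be the C-H bond energy.
Σ(broken) = 1×812 + 1×353 + 4×D + 4×511 = 3209 + 4D
Σ(formed) = 6×782 + 4×477 = 6600
ΔH = Σ(broken) − Σ(formed) = (3209 + 4D) − (6600) = −3391 + 4D
Setting this equal to −1703 kJ gives 4D = 1688, so D = 422 kJ/mol.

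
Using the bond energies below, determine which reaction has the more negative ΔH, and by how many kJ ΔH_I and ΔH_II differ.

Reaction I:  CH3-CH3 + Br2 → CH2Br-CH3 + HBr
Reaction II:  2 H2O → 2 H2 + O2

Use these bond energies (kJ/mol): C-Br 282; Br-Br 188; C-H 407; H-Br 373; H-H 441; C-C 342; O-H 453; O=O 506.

Reaction I:
  Bonds broken (reactants):
    Br-Br: 1 × 188 = 188
    C-C: 1 × 342 = 342
    C-H: 6 × 407 = 2442
    Σ(broken) = 2972 kJ
  Bonds formed (products):
    C-Br: 1 × 282 = 282
    C-C: 1 × 342 = 342
    C-H: 5 × 407 = 2035
    H-Br: 1 × 373 = 373
    Σ(formed) = 3032 kJ
  ΔH_I = 2972 − 3032 = −60 kJ
Reaction II:
  Bonds broken (reactants):
    O-H: 4 × 453 = 1812
    Σ(broken) = 1812 kJ
  Bonds formed (products):
    H-H: 2 × 441 = 882
    O=O: 1 × 506 = 506
    Σ(formed) = 1388 kJ
  ΔH_II = 1812 − 1388 = +424 kJ
ΔH_I − ΔH_II = −484 kJ, so reaction I has the more negative ΔH; |ΔH_I − ΔH_II| = 484 kJ.

Reaction I, by 484 kJ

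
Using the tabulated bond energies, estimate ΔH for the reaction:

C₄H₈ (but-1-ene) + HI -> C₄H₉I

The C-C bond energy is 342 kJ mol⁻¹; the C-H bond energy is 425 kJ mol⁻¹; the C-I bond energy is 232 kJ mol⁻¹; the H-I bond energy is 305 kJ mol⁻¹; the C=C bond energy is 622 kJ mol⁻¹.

ΔH ≈ −72 kJ

Bonds broken (reactants):
  C-C: 2 × 342 = 684
  C-H: 8 × 425 = 3400
  C=C: 1 × 622 = 622
  H-I: 1 × 305 = 305
  Σ(broken) = 5011 kJ
Bonds formed (products):
  C-C: 3 × 342 = 1026
  C-H: 9 × 425 = 3825
  C-I: 1 × 232 = 232
  Σ(formed) = 5083 kJ
ΔH = Σ(broken) − Σ(formed) = 5011 − 5083 = −72 kJ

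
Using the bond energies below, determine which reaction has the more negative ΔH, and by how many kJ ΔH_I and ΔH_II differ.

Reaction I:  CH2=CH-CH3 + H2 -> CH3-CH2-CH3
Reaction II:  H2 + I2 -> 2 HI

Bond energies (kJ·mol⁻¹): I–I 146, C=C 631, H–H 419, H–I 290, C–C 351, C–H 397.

Reaction I:
  Bonds broken (reactants):
    C–C: 1 × 351 = 351
    C–H: 6 × 397 = 2382
    C=C: 1 × 631 = 631
    H–H: 1 × 419 = 419
    Σ(broken) = 3783 kJ
  Bonds formed (products):
    C–C: 2 × 351 = 702
    C–H: 8 × 397 = 3176
    Σ(formed) = 3878 kJ
  ΔH_I = 3783 − 3878 = −95 kJ
Reaction II:
  Bonds broken (reactants):
    H–H: 1 × 419 = 419
    I–I: 1 × 146 = 146
    Σ(broken) = 565 kJ
  Bonds formed (products):
    H–I: 2 × 290 = 580
    Σ(formed) = 580 kJ
  ΔH_II = 565 − 580 = −15 kJ
ΔH_I − ΔH_II = −80 kJ, so reaction I has the more negative ΔH; |ΔH_I − ΔH_II| = 80 kJ.

Reaction I, by 80 kJ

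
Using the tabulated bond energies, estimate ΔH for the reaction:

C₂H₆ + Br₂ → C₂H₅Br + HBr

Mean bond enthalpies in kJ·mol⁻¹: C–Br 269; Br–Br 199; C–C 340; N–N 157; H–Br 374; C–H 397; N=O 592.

ΔH ≈ −47 kJ

Bonds broken (reactants):
  Br–Br: 1 × 199 = 199
  C–C: 1 × 340 = 340
  C–H: 6 × 397 = 2382
  Σ(broken) = 2921 kJ
Bonds formed (products):
  C–Br: 1 × 269 = 269
  C–C: 1 × 340 = 340
  C–H: 5 × 397 = 1985
  H–Br: 1 × 374 = 374
  Σ(formed) = 2968 kJ
ΔH = Σ(broken) − Σ(formed) = 2921 − 2968 = −47 kJ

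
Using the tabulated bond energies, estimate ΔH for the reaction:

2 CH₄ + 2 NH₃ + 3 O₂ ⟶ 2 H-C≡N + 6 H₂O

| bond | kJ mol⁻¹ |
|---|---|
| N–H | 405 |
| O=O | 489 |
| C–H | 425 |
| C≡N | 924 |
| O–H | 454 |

ΔH ≈ −849 kJ

Bonds broken (reactants):
  C–H: 8 × 425 = 3400
  N–H: 6 × 405 = 2430
  O=O: 3 × 489 = 1467
  Σ(broken) = 7297 kJ
Bonds formed (products):
  C≡N: 2 × 924 = 1848
  C–H: 2 × 425 = 850
  O–H: 12 × 454 = 5448
  Σ(formed) = 8146 kJ
ΔH = Σ(broken) − Σ(formed) = 7297 − 8146 = −849 kJ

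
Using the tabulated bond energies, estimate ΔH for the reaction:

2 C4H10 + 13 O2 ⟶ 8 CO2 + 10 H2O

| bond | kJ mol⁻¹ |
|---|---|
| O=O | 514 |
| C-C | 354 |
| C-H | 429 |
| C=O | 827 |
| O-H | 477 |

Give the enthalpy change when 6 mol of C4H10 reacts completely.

ΔH = −16158 kJ

Bonds broken (reactants):
  C-C: 6 × 354 = 2124
  C-H: 20 × 429 = 8580
  O=O: 13 × 514 = 6682
  Σ(broken) = 17386 kJ
Bonds formed (products):
  C=O: 16 × 827 = 13232
  O-H: 20 × 477 = 9540
  Σ(formed) = 22772 kJ
ΔH = Σ(broken) − Σ(formed) = 17386 − 22772 = −5386 kJ
For 3× the reaction as written: 3 × (−5386) = −16158 kJ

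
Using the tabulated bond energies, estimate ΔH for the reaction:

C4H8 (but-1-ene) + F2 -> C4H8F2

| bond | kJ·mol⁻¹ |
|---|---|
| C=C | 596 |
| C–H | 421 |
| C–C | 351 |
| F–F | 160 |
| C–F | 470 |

Bonds broken (reactants):
  C–C: 2 × 351 = 702
  C–H: 8 × 421 = 3368
  C=C: 1 × 596 = 596
  F–F: 1 × 160 = 160
  Σ(broken) = 4826 kJ
Bonds formed (products):
  C–C: 3 × 351 = 1053
  C–F: 2 × 470 = 940
  C–H: 8 × 421 = 3368
  Σ(formed) = 5361 kJ
ΔH = Σ(broken) − Σ(formed) = 4826 − 5361 = −535 kJ

ΔH ≈ −535 kJ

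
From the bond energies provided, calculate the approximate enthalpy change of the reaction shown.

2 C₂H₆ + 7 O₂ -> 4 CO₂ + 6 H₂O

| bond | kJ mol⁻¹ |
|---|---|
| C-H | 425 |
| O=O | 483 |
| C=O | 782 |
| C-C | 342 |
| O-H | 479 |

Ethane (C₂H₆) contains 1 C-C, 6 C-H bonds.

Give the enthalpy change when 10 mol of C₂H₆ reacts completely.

Bonds broken (reactants):
  C-C: 2 × 342 = 684
  C-H: 12 × 425 = 5100
  O=O: 7 × 483 = 3381
  Σ(broken) = 9165 kJ
Bonds formed (products):
  C=O: 8 × 782 = 6256
  O-H: 12 × 479 = 5748
  Σ(formed) = 12004 kJ
ΔH = Σ(broken) − Σ(formed) = 9165 − 12004 = −2839 kJ
For 5× the reaction as written: 5 × (−2839) = −14195 kJ

ΔH = −14195 kJ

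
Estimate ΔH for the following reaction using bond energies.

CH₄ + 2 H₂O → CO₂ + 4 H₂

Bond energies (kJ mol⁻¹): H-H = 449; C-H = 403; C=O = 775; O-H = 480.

Bonds broken (reactants):
  C-H: 4 × 403 = 1612
  O-H: 4 × 480 = 1920
  Σ(broken) = 3532 kJ
Bonds formed (products):
  C=O: 2 × 775 = 1550
  H-H: 4 × 449 = 1796
  Σ(formed) = 3346 kJ
ΔH = Σ(broken) − Σ(formed) = 3532 − 3346 = +186 kJ

ΔH ≈ +186 kJ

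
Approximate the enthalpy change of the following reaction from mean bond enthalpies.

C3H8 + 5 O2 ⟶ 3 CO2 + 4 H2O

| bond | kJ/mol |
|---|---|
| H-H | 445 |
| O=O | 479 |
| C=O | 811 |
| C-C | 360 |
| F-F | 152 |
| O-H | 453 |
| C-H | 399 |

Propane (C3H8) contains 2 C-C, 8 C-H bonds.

ΔH ≈ −2183 kJ

Bonds broken (reactants):
  C-C: 2 × 360 = 720
  C-H: 8 × 399 = 3192
  O=O: 5 × 479 = 2395
  Σ(broken) = 6307 kJ
Bonds formed (products):
  C=O: 6 × 811 = 4866
  O-H: 8 × 453 = 3624
  Σ(formed) = 8490 kJ
ΔH = Σ(broken) − Σ(formed) = 6307 − 8490 = −2183 kJ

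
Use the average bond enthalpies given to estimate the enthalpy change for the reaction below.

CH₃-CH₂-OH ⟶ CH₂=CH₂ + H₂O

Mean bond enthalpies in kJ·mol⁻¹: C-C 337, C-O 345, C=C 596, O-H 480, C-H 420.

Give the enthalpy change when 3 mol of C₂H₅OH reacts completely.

ΔH = +78 kJ

Bonds broken (reactants):
  C-C: 1 × 337 = 337
  C-H: 5 × 420 = 2100
  C-O: 1 × 345 = 345
  O-H: 1 × 480 = 480
  Σ(broken) = 3262 kJ
Bonds formed (products):
  C-H: 4 × 420 = 1680
  C=C: 1 × 596 = 596
  O-H: 2 × 480 = 960
  Σ(formed) = 3236 kJ
ΔH = Σ(broken) − Σ(formed) = 3262 − 3236 = +26 kJ
For 3× the reaction as written: 3 × (+26) = +78 kJ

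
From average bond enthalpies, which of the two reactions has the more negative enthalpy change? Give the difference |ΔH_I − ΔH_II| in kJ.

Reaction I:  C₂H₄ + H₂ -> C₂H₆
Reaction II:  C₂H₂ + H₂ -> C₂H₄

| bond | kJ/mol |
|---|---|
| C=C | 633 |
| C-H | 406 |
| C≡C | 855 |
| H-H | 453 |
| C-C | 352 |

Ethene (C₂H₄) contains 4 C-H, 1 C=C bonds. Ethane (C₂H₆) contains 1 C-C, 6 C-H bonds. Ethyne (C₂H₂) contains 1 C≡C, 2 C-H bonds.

Reaction II, by 59 kJ

Reaction I:
  Bonds broken (reactants):
    C-H: 4 × 406 = 1624
    C=C: 1 × 633 = 633
    H-H: 1 × 453 = 453
    Σ(broken) = 2710 kJ
  Bonds formed (products):
    C-C: 1 × 352 = 352
    C-H: 6 × 406 = 2436
    Σ(formed) = 2788 kJ
  ΔH_I = 2710 − 2788 = −78 kJ
Reaction II:
  Bonds broken (reactants):
    C≡C: 1 × 855 = 855
    C-H: 2 × 406 = 812
    H-H: 1 × 453 = 453
    Σ(broken) = 2120 kJ
  Bonds formed (products):
    C-H: 4 × 406 = 1624
    C=C: 1 × 633 = 633
    Σ(formed) = 2257 kJ
  ΔH_II = 2120 − 2257 = −137 kJ
ΔH_I − ΔH_II = +59 kJ, so reaction II has the more negative ΔH; |ΔH_I − ΔH_II| = 59 kJ.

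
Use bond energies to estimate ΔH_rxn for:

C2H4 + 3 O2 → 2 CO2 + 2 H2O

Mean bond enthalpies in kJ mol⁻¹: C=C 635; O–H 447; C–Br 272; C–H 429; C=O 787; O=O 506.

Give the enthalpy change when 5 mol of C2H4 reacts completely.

Bonds broken (reactants):
  C–H: 4 × 429 = 1716
  C=C: 1 × 635 = 635
  O=O: 3 × 506 = 1518
  Σ(broken) = 3869 kJ
Bonds formed (products):
  C=O: 4 × 787 = 3148
  O–H: 4 × 447 = 1788
  Σ(formed) = 4936 kJ
ΔH = Σ(broken) − Σ(formed) = 3869 − 4936 = −1067 kJ
For 5× the reaction as written: 5 × (−1067) = −5335 kJ

ΔH = −5335 kJ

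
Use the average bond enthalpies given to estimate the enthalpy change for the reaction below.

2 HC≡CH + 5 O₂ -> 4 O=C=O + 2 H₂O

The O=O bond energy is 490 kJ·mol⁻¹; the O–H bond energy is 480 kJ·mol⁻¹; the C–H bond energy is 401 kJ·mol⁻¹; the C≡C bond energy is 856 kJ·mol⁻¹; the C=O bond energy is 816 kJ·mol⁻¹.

Bonds broken (reactants):
  C≡C: 2 × 856 = 1712
  C–H: 4 × 401 = 1604
  O=O: 5 × 490 = 2450
  Σ(broken) = 5766 kJ
Bonds formed (products):
  C=O: 8 × 816 = 6528
  O–H: 4 × 480 = 1920
  Σ(formed) = 8448 kJ
ΔH = Σ(broken) − Σ(formed) = 5766 − 8448 = −2682 kJ

ΔH ≈ −2682 kJ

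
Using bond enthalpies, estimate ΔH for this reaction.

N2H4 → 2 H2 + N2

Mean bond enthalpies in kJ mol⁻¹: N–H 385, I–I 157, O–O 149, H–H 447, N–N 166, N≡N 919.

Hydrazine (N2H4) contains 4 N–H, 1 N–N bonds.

ΔH ≈ −107 kJ

Bonds broken (reactants):
  N–H: 4 × 385 = 1540
  N–N: 1 × 166 = 166
  Σ(broken) = 1706 kJ
Bonds formed (products):
  H–H: 2 × 447 = 894
  N≡N: 1 × 919 = 919
  Σ(formed) = 1813 kJ
ΔH = Σ(broken) − Σ(formed) = 1706 − 1813 = −107 kJ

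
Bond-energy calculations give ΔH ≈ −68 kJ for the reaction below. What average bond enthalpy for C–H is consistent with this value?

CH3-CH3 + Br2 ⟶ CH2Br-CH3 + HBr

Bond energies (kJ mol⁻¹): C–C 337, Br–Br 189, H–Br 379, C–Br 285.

Let D be the C–H bond energy.
Σ(broken) = 1×189 + 1×337 + 6×D = 526 + 6D
Σ(formed) = 1×285 + 1×337 + 5×D + 1×379 = 1001 + 5D
ΔH = Σ(broken) − Σ(formed) = (526 + 6D) − (1001 + 5D) = −475 + D
Setting this equal to −68 kJ gives D = 407 kJ/mol.

D(C–H) ≈ 407 kJ/mol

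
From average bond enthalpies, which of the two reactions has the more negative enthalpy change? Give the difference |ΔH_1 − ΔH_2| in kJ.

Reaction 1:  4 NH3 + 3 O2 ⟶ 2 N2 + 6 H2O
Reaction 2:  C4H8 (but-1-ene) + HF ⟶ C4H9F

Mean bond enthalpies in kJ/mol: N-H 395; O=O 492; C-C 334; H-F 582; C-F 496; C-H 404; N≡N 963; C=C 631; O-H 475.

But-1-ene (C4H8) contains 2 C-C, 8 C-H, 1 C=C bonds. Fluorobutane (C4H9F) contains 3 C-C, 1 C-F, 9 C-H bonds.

Reaction 1, by 1389 kJ

Reaction 1:
  Bonds broken (reactants):
    N-H: 12 × 395 = 4740
    O=O: 3 × 492 = 1476
    Σ(broken) = 6216 kJ
  Bonds formed (products):
    N≡N: 2 × 963 = 1926
    O-H: 12 × 475 = 5700
    Σ(formed) = 7626 kJ
  ΔH_1 = 6216 − 7626 = −1410 kJ
Reaction 2:
  Bonds broken (reactants):
    C-C: 2 × 334 = 668
    C-H: 8 × 404 = 3232
    C=C: 1 × 631 = 631
    H-F: 1 × 582 = 582
    Σ(broken) = 5113 kJ
  Bonds formed (products):
    C-C: 3 × 334 = 1002
    C-F: 1 × 496 = 496
    C-H: 9 × 404 = 3636
    Σ(formed) = 5134 kJ
  ΔH_2 = 5113 − 5134 = −21 kJ
ΔH_1 − ΔH_2 = −1389 kJ, so reaction 1 has the more negative ΔH; |ΔH_1 − ΔH_2| = 1389 kJ.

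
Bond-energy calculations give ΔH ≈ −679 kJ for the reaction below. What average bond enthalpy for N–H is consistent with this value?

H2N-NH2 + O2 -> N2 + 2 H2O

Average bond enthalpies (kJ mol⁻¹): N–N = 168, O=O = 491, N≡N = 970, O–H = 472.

D(N–H) ≈ 380 kJ/mol

Let D be the N–H bond energy.
Σ(broken) = 4×D + 1×168 + 1×491 = 659 + 4D
Σ(formed) = 1×970 + 4×472 = 2858
ΔH = Σ(broken) − Σ(formed) = (659 + 4D) − (2858) = −2199 + 4D
Setting this equal to −679 kJ gives 4D = 1520, so D = 380 kJ/mol.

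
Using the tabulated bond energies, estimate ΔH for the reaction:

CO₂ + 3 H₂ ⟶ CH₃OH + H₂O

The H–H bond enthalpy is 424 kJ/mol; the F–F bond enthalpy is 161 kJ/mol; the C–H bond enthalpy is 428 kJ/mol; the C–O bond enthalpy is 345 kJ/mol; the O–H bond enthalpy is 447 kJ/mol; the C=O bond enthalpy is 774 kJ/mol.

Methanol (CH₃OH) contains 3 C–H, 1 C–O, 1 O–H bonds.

ΔH ≈ −150 kJ

Bonds broken (reactants):
  C=O: 2 × 774 = 1548
  H–H: 3 × 424 = 1272
  Σ(broken) = 2820 kJ
Bonds formed (products):
  C–H: 3 × 428 = 1284
  C–O: 1 × 345 = 345
  O–H: 3 × 447 = 1341
  Σ(formed) = 2970 kJ
ΔH = Σ(broken) − Σ(formed) = 2820 − 2970 = −150 kJ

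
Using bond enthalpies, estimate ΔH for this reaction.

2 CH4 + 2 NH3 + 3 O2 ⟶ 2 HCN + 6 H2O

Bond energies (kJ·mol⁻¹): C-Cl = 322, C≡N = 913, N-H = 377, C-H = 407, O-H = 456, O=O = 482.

ΔH ≈ −1148 kJ

Bonds broken (reactants):
  C-H: 8 × 407 = 3256
  N-H: 6 × 377 = 2262
  O=O: 3 × 482 = 1446
  Σ(broken) = 6964 kJ
Bonds formed (products):
  C≡N: 2 × 913 = 1826
  C-H: 2 × 407 = 814
  O-H: 12 × 456 = 5472
  Σ(formed) = 8112 kJ
ΔH = Σ(broken) − Σ(formed) = 6964 − 8112 = −1148 kJ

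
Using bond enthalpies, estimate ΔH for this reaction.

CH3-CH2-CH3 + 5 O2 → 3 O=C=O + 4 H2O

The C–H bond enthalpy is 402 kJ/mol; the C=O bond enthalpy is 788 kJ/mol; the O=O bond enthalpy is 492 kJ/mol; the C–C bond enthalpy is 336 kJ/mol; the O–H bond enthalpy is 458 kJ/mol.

Bonds broken (reactants):
  C–C: 2 × 336 = 672
  C–H: 8 × 402 = 3216
  O=O: 5 × 492 = 2460
  Σ(broken) = 6348 kJ
Bonds formed (products):
  C=O: 6 × 788 = 4728
  O–H: 8 × 458 = 3664
  Σ(formed) = 8392 kJ
ΔH = Σ(broken) − Σ(formed) = 6348 − 8392 = −2044 kJ

ΔH ≈ −2044 kJ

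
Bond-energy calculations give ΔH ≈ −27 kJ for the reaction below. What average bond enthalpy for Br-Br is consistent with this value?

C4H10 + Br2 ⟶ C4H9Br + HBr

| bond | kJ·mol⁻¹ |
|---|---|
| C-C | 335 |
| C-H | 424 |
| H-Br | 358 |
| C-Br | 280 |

D(Br-Br) ≈ 187 kJ/mol

Let D be the Br-Br bond energy.
Σ(broken) = 1×D + 3×335 + 10×424 = 5245 + D
Σ(formed) = 1×280 + 3×335 + 9×424 + 1×358 = 5459
ΔH = Σ(broken) − Σ(formed) = (5245 + D) − (5459) = −214 + D
Setting this equal to −27 kJ gives D = 187 kJ/mol.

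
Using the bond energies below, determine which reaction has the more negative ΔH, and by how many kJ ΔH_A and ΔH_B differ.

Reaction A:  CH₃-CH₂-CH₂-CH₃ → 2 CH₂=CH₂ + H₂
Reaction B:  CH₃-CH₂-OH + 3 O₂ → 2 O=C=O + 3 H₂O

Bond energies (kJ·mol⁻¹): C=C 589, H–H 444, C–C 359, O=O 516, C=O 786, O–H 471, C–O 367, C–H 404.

Reaction A:
  Bonds broken (reactants):
    C–C: 3 × 359 = 1077
    C–H: 10 × 404 = 4040
    Σ(broken) = 5117 kJ
  Bonds formed (products):
    C–H: 8 × 404 = 3232
    C=C: 2 × 589 = 1178
    H–H: 1 × 444 = 444
    Σ(formed) = 4854 kJ
  ΔH_A = 5117 − 4854 = +263 kJ
Reaction B:
  Bonds broken (reactants):
    C–C: 1 × 359 = 359
    C–H: 5 × 404 = 2020
    C–O: 1 × 367 = 367
    O–H: 1 × 471 = 471
    O=O: 3 × 516 = 1548
    Σ(broken) = 4765 kJ
  Bonds formed (products):
    C=O: 4 × 786 = 3144
    O–H: 6 × 471 = 2826
    Σ(formed) = 5970 kJ
  ΔH_B = 4765 − 5970 = −1205 kJ
ΔH_A − ΔH_B = +1468 kJ, so reaction B has the more negative ΔH; |ΔH_A − ΔH_B| = 1468 kJ.

Reaction B, by 1468 kJ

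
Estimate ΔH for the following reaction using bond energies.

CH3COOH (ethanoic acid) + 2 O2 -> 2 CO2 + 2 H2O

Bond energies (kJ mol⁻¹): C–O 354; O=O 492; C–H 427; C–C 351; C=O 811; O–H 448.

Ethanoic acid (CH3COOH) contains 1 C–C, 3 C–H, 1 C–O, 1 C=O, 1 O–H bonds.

ΔH ≈ −807 kJ

Bonds broken (reactants):
  C–C: 1 × 351 = 351
  C–H: 3 × 427 = 1281
  C–O: 1 × 354 = 354
  C=O: 1 × 811 = 811
  O–H: 1 × 448 = 448
  O=O: 2 × 492 = 984
  Σ(broken) = 4229 kJ
Bonds formed (products):
  C=O: 4 × 811 = 3244
  O–H: 4 × 448 = 1792
  Σ(formed) = 5036 kJ
ΔH = Σ(broken) − Σ(formed) = 4229 − 5036 = −807 kJ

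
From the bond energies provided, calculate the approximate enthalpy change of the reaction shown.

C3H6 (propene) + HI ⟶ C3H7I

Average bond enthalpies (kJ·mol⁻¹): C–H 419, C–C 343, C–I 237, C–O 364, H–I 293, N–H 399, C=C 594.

ΔH ≈ −112 kJ

Bonds broken (reactants):
  C–C: 1 × 343 = 343
  C–H: 6 × 419 = 2514
  C=C: 1 × 594 = 594
  H–I: 1 × 293 = 293
  Σ(broken) = 3744 kJ
Bonds formed (products):
  C–C: 2 × 343 = 686
  C–H: 7 × 419 = 2933
  C–I: 1 × 237 = 237
  Σ(formed) = 3856 kJ
ΔH = Σ(broken) − Σ(formed) = 3744 − 3856 = −112 kJ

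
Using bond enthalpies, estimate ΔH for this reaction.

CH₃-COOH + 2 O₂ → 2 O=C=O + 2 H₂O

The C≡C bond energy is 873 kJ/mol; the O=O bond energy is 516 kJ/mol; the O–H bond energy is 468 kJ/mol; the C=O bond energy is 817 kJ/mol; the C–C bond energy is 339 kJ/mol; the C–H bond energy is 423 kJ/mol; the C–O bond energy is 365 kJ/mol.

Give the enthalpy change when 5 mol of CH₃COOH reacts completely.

Bonds broken (reactants):
  C–C: 1 × 339 = 339
  C–H: 3 × 423 = 1269
  C–O: 1 × 365 = 365
  C=O: 1 × 817 = 817
  O–H: 1 × 468 = 468
  O=O: 2 × 516 = 1032
  Σ(broken) = 4290 kJ
Bonds formed (products):
  C=O: 4 × 817 = 3268
  O–H: 4 × 468 = 1872
  Σ(formed) = 5140 kJ
ΔH = Σ(broken) − Σ(formed) = 4290 − 5140 = −850 kJ
For 5× the reaction as written: 5 × (−850) = −4250 kJ

ΔH = −4250 kJ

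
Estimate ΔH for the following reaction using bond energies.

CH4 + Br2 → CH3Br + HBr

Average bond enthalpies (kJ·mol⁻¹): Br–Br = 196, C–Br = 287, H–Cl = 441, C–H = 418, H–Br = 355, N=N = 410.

Bonds broken (reactants):
  Br–Br: 1 × 196 = 196
  C–H: 4 × 418 = 1672
  Σ(broken) = 1868 kJ
Bonds formed (products):
  C–Br: 1 × 287 = 287
  C–H: 3 × 418 = 1254
  H–Br: 1 × 355 = 355
  Σ(formed) = 1896 kJ
ΔH = Σ(broken) − Σ(formed) = 1868 − 1896 = −28 kJ

ΔH ≈ −28 kJ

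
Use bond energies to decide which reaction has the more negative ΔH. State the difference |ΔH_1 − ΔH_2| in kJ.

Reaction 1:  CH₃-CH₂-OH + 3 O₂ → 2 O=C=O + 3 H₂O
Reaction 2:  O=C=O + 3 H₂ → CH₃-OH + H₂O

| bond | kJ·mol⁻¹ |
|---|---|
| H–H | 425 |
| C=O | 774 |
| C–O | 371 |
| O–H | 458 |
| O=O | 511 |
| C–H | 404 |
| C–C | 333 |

Reaction 1:
  Bonds broken (reactants):
    C–C: 1 × 333 = 333
    C–H: 5 × 404 = 2020
    C–O: 1 × 371 = 371
    O–H: 1 × 458 = 458
    O=O: 3 × 511 = 1533
    Σ(broken) = 4715 kJ
  Bonds formed (products):
    C=O: 4 × 774 = 3096
    O–H: 6 × 458 = 2748
    Σ(formed) = 5844 kJ
  ΔH_1 = 4715 − 5844 = −1129 kJ
Reaction 2:
  Bonds broken (reactants):
    C=O: 2 × 774 = 1548
    H–H: 3 × 425 = 1275
    Σ(broken) = 2823 kJ
  Bonds formed (products):
    C–H: 3 × 404 = 1212
    C–O: 1 × 371 = 371
    O–H: 3 × 458 = 1374
    Σ(formed) = 2957 kJ
  ΔH_2 = 2823 − 2957 = −134 kJ
ΔH_1 − ΔH_2 = −995 kJ, so reaction 1 has the more negative ΔH; |ΔH_1 − ΔH_2| = 995 kJ.

Reaction 1, by 995 kJ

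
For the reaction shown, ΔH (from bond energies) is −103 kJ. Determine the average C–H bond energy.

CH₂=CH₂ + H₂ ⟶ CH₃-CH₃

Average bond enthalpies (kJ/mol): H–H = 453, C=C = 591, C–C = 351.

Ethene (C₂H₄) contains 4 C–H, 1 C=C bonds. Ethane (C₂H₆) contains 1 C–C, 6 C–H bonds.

Let D be the C–H bond energy.
Σ(broken) = 4×D + 1×591 + 1×453 = 1044 + 4D
Σ(formed) = 1×351 + 6×D = 351 + 6D
ΔH = Σ(broken) − Σ(formed) = (1044 + 4D) − (351 + 6D) = +693 − 2D
Setting this equal to −103 kJ gives 2D = 796, so D = 398 kJ/mol.

D(C–H) ≈ 398 kJ/mol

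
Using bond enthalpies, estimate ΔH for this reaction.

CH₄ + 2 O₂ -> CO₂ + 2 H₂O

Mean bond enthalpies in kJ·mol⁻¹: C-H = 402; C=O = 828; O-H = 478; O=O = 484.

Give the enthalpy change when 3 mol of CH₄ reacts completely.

Bonds broken (reactants):
  C-H: 4 × 402 = 1608
  O=O: 2 × 484 = 968
  Σ(broken) = 2576 kJ
Bonds formed (products):
  C=O: 2 × 828 = 1656
  O-H: 4 × 478 = 1912
  Σ(formed) = 3568 kJ
ΔH = Σ(broken) − Σ(formed) = 2576 − 3568 = −992 kJ
For 3× the reaction as written: 3 × (−992) = −2976 kJ

ΔH = −2976 kJ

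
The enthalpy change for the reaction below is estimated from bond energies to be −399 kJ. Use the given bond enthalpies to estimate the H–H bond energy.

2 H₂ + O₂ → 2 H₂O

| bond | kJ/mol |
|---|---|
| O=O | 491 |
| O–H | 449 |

Let D be the H–H bond energy.
Σ(broken) = 2×D + 1×491 = 491 + 2D
Σ(formed) = 4×449 = 1796
ΔH = Σ(broken) − Σ(formed) = (491 + 2D) − (1796) = −1305 + 2D
Setting this equal to −399 kJ gives 2D = 906, so D = 453 kJ/mol.

D(H–H) ≈ 453 kJ/mol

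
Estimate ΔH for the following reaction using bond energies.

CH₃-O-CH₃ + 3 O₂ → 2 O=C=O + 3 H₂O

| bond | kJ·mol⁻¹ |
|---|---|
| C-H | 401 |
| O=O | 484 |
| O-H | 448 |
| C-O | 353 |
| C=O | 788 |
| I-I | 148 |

ΔH ≈ −1276 kJ

Bonds broken (reactants):
  C-H: 6 × 401 = 2406
  C-O: 2 × 353 = 706
  O=O: 3 × 484 = 1452
  Σ(broken) = 4564 kJ
Bonds formed (products):
  C=O: 4 × 788 = 3152
  O-H: 6 × 448 = 2688
  Σ(formed) = 5840 kJ
ΔH = Σ(broken) − Σ(formed) = 4564 − 5840 = −1276 kJ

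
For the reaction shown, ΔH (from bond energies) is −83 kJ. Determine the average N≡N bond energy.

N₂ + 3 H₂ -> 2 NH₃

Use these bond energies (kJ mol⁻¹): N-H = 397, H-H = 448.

D(N≡N) ≈ 955 kJ/mol

Let D be the N≡N bond energy.
Σ(broken) = 3×448 + 1×D = 1344 + D
Σ(formed) = 6×397 = 2382
ΔH = Σ(broken) − Σ(formed) = (1344 + D) − (2382) = −1038 + D
Setting this equal to −83 kJ gives D = 955 kJ/mol.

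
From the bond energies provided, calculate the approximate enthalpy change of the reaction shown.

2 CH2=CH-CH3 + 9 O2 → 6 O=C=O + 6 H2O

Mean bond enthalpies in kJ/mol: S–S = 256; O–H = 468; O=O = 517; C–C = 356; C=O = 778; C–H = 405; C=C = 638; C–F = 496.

ΔH ≈ −3451 kJ

Bonds broken (reactants):
  C–C: 2 × 356 = 712
  C–H: 12 × 405 = 4860
  C=C: 2 × 638 = 1276
  O=O: 9 × 517 = 4653
  Σ(broken) = 11501 kJ
Bonds formed (products):
  C=O: 12 × 778 = 9336
  O–H: 12 × 468 = 5616
  Σ(formed) = 14952 kJ
ΔH = Σ(broken) − Σ(formed) = 11501 − 14952 = −3451 kJ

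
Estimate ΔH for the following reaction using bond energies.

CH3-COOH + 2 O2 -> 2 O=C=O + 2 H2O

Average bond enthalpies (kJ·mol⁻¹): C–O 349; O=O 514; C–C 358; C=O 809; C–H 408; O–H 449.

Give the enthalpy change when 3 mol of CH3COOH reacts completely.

Bonds broken (reactants):
  C–C: 1 × 358 = 358
  C–H: 3 × 408 = 1224
  C–O: 1 × 349 = 349
  C=O: 1 × 809 = 809
  O–H: 1 × 449 = 449
  O=O: 2 × 514 = 1028
  Σ(broken) = 4217 kJ
Bonds formed (products):
  C=O: 4 × 809 = 3236
  O–H: 4 × 449 = 1796
  Σ(formed) = 5032 kJ
ΔH = Σ(broken) − Σ(formed) = 4217 − 5032 = −815 kJ
For 3× the reaction as written: 3 × (−815) = −2445 kJ

ΔH = −2445 kJ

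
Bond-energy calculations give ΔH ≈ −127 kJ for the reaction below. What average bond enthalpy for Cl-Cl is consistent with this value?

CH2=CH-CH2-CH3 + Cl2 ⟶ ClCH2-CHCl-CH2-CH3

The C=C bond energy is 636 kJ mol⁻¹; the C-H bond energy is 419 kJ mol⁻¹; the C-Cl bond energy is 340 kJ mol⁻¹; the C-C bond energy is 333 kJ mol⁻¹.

D(Cl-Cl) ≈ 250 kJ/mol

Let D be the Cl-Cl bond energy.
Σ(broken) = 2×333 + 8×419 + 1×636 + 1×D = 4654 + D
Σ(formed) = 3×333 + 2×340 + 8×419 = 5031
ΔH = Σ(broken) − Σ(formed) = (4654 + D) − (5031) = −377 + D
Setting this equal to −127 kJ gives D = 250 kJ/mol.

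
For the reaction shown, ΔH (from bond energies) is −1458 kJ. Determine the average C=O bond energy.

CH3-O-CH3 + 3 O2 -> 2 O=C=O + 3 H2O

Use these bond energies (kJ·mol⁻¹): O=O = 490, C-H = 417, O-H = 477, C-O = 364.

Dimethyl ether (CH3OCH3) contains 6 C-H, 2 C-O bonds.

Let D be the C=O bond energy.
Σ(broken) = 6×417 + 2×364 + 3×490 = 4700
Σ(formed) = 4×D + 6×477 = 2862 + 4D
ΔH = Σ(broken) − Σ(formed) = (4700) − (2862 + 4D) = +1838 − 4D
Setting this equal to −1458 kJ gives 4D = 3296, so D = 824 kJ/mol.

D(C=O) ≈ 824 kJ/mol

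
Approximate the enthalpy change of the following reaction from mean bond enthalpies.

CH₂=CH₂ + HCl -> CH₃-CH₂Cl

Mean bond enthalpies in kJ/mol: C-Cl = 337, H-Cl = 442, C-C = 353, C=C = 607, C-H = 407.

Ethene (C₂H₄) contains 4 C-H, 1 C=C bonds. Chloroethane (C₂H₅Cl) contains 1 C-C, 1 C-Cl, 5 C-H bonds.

ΔH ≈ −48 kJ

Bonds broken (reactants):
  C-H: 4 × 407 = 1628
  C=C: 1 × 607 = 607
  H-Cl: 1 × 442 = 442
  Σ(broken) = 2677 kJ
Bonds formed (products):
  C-C: 1 × 353 = 353
  C-Cl: 1 × 337 = 337
  C-H: 5 × 407 = 2035
  Σ(formed) = 2725 kJ
ΔH = Σ(broken) − Σ(formed) = 2677 − 2725 = −48 kJ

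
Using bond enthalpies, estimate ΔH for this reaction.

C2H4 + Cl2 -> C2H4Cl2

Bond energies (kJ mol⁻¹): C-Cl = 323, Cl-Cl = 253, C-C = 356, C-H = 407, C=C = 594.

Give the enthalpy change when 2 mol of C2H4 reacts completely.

Bonds broken (reactants):
  C-H: 4 × 407 = 1628
  C=C: 1 × 594 = 594
  Cl-Cl: 1 × 253 = 253
  Σ(broken) = 2475 kJ
Bonds formed (products):
  C-C: 1 × 356 = 356
  C-Cl: 2 × 323 = 646
  C-H: 4 × 407 = 1628
  Σ(formed) = 2630 kJ
ΔH = Σ(broken) − Σ(formed) = 2475 − 2630 = −155 kJ
For 2× the reaction as written: 2 × (−155) = −310 kJ

ΔH = −310 kJ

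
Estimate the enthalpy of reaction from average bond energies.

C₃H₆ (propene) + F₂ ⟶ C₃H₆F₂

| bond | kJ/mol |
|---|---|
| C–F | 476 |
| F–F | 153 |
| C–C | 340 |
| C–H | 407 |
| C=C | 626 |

ΔH ≈ −513 kJ

Bonds broken (reactants):
  C–C: 1 × 340 = 340
  C–H: 6 × 407 = 2442
  C=C: 1 × 626 = 626
  F–F: 1 × 153 = 153
  Σ(broken) = 3561 kJ
Bonds formed (products):
  C–C: 2 × 340 = 680
  C–F: 2 × 476 = 952
  C–H: 6 × 407 = 2442
  Σ(formed) = 4074 kJ
ΔH = Σ(broken) − Σ(formed) = 3561 − 4074 = −513 kJ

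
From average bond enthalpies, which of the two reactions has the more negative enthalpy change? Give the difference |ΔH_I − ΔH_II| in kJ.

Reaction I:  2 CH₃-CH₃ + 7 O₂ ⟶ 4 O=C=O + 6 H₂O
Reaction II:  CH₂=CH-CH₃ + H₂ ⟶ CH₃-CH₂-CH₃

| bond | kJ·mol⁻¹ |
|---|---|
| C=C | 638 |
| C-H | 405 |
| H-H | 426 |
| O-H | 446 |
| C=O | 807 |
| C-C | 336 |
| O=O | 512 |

Reaction I:
  Bonds broken (reactants):
    C-C: 2 × 336 = 672
    C-H: 12 × 405 = 4860
    O=O: 7 × 512 = 3584
    Σ(broken) = 9116 kJ
  Bonds formed (products):
    C=O: 8 × 807 = 6456
    O-H: 12 × 446 = 5352
    Σ(formed) = 11808 kJ
  ΔH_I = 9116 − 11808 = −2692 kJ
Reaction II:
  Bonds broken (reactants):
    C-C: 1 × 336 = 336
    C-H: 6 × 405 = 2430
    C=C: 1 × 638 = 638
    H-H: 1 × 426 = 426
    Σ(broken) = 3830 kJ
  Bonds formed (products):
    C-C: 2 × 336 = 672
    C-H: 8 × 405 = 3240
    Σ(formed) = 3912 kJ
  ΔH_II = 3830 − 3912 = −82 kJ
ΔH_I − ΔH_II = −2610 kJ, so reaction I has the more negative ΔH; |ΔH_I − ΔH_II| = 2610 kJ.

Reaction I, by 2610 kJ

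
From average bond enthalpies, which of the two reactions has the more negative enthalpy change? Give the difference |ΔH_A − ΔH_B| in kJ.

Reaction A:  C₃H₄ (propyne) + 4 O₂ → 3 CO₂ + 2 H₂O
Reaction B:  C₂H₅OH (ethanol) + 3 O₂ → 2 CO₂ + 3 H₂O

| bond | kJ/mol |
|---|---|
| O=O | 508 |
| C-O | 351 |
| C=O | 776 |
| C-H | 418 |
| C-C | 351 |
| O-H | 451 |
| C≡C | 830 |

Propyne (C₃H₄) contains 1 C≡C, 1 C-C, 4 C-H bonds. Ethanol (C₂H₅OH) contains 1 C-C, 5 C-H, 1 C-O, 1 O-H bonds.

Reaction A:
  Bonds broken (reactants):
    C≡C: 1 × 830 = 830
    C-C: 1 × 351 = 351
    C-H: 4 × 418 = 1672
    O=O: 4 × 508 = 2032
    Σ(broken) = 4885 kJ
  Bonds formed (products):
    C=O: 6 × 776 = 4656
    O-H: 4 × 451 = 1804
    Σ(formed) = 6460 kJ
  ΔH_A = 4885 − 6460 = −1575 kJ
Reaction B:
  Bonds broken (reactants):
    C-C: 1 × 351 = 351
    C-H: 5 × 418 = 2090
    C-O: 1 × 351 = 351
    O-H: 1 × 451 = 451
    O=O: 3 × 508 = 1524
    Σ(broken) = 4767 kJ
  Bonds formed (products):
    C=O: 4 × 776 = 3104
    O-H: 6 × 451 = 2706
    Σ(formed) = 5810 kJ
  ΔH_B = 4767 − 5810 = −1043 kJ
ΔH_A − ΔH_B = −532 kJ, so reaction A has the more negative ΔH; |ΔH_A − ΔH_B| = 532 kJ.

Reaction A, by 532 kJ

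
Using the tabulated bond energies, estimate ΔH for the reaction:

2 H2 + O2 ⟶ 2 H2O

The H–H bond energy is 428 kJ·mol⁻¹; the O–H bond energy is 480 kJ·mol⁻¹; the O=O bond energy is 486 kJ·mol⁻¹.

Bonds broken (reactants):
  H–H: 2 × 428 = 856
  O=O: 1 × 486 = 486
  Σ(broken) = 1342 kJ
Bonds formed (products):
  O–H: 4 × 480 = 1920
  Σ(formed) = 1920 kJ
ΔH = Σ(broken) − Σ(formed) = 1342 − 1920 = −578 kJ

ΔH ≈ −578 kJ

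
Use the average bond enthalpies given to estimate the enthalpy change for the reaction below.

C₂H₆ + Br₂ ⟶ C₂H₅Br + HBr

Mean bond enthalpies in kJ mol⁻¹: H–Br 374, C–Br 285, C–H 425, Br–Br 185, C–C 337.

ΔH ≈ −49 kJ

Bonds broken (reactants):
  Br–Br: 1 × 185 = 185
  C–C: 1 × 337 = 337
  C–H: 6 × 425 = 2550
  Σ(broken) = 3072 kJ
Bonds formed (products):
  C–Br: 1 × 285 = 285
  C–C: 1 × 337 = 337
  C–H: 5 × 425 = 2125
  H–Br: 1 × 374 = 374
  Σ(formed) = 3121 kJ
ΔH = Σ(broken) − Σ(formed) = 3072 − 3121 = −49 kJ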